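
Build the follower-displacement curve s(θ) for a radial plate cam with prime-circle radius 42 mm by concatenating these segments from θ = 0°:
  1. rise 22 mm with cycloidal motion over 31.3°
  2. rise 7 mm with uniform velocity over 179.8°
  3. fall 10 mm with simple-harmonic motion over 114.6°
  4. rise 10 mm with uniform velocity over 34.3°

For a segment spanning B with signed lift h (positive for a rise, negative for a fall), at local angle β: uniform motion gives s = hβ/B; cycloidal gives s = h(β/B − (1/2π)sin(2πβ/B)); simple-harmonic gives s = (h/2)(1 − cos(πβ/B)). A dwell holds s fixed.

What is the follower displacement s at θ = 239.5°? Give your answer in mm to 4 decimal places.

seg 1 [0°–31.3°] cycloidal, h=22: full span → s += 22 → s = 22.0000
seg 2 [31.3°–211.1°] uniform, h=7: full span → s += 7 → s = 29.0000
seg 3 [211.1°–325.7°] simple-harmonic, h=-10: θ=239.5° here. β=28.4, B=114.6. -10/2·(1 − cos(π·0.2478)) = -1.4403 → s = 27.5597

27.5597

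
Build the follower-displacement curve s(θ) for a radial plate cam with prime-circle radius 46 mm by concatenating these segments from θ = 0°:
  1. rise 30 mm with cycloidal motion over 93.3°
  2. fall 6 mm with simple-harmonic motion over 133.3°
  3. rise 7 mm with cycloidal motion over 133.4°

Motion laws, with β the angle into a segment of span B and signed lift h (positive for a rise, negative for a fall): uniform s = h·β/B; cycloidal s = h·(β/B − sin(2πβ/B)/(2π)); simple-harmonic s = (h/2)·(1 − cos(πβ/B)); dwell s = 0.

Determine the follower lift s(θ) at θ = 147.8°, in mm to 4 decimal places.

seg 1 [0°–93.3°] cycloidal, h=30: full span → s += 30 → s = 30.0000
seg 2 [93.3°–226.6°] simple-harmonic, h=-6: θ=147.8° here. β=54.5, B=133.3. -6/2·(1 − cos(π·0.4089)) = -2.1526 → s = 27.8474

27.8474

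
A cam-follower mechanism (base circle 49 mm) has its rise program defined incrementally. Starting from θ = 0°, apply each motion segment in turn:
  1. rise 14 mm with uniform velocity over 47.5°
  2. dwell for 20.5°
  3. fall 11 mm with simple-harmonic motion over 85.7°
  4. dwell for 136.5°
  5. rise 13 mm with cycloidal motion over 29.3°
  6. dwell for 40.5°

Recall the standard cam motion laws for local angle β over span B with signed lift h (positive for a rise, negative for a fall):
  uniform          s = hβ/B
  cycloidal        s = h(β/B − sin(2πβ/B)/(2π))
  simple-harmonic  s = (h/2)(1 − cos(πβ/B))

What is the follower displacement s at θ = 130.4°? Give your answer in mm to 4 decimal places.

seg 1 [0°–47.5°] uniform, h=14: full span → s += 14 → s = 14.0000
seg 2 [47.5°–68°] dwell: s stays 14.0000
seg 3 [68°–153.7°] simple-harmonic, h=-11: θ=130.4° here. β=62.4, B=85.7. -11/2·(1 − cos(π·0.7281)) = -9.1128 → s = 4.8872

4.8872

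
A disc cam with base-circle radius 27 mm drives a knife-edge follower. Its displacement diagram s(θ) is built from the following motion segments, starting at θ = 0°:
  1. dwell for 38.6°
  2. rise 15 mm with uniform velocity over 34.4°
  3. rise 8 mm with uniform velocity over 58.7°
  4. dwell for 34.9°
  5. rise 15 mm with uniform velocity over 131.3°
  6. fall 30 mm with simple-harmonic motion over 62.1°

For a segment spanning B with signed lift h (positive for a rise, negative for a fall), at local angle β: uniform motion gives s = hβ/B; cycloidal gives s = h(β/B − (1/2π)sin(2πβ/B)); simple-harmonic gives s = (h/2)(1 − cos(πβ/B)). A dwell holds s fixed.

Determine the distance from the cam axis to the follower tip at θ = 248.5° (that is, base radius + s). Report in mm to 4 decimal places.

seg 1 [0°–38.6°] dwell: s stays 0.0000
seg 2 [38.6°–73°] uniform, h=15: full span → s += 15 → s = 15.0000
seg 3 [73°–131.7°] uniform, h=8: full span → s += 8 → s = 23.0000
seg 4 [131.7°–166.6°] dwell: s stays 23.0000
seg 5 [166.6°–297.9°] uniform, h=15: θ=248.5° here. β=81.9, B=131.3. 15·81.9/131.3 = 9.3564 → s = 32.3564
radial distance = base radius + s = 27 + 32.3564 = 59.3564

59.3564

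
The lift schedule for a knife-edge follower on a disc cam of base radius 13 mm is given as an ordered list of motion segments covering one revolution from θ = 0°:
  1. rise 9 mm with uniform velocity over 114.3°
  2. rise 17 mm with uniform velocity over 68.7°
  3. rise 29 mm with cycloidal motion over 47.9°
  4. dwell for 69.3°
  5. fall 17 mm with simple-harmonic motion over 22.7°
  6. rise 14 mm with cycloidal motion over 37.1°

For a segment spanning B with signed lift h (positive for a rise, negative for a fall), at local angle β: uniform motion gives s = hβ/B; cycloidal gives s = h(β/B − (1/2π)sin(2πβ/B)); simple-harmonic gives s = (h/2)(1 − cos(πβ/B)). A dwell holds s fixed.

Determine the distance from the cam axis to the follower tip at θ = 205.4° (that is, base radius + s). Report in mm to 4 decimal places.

seg 1 [0°–114.3°] uniform, h=9: full span → s += 9 → s = 9.0000
seg 2 [114.3°–183°] uniform, h=17: full span → s += 17 → s = 26.0000
seg 3 [183°–230.9°] cycloidal, h=29: θ=205.4° here. β=22.4, B=47.9. 29·(0.4676 − sin(2π·0.4676)/(2π)) = 12.6296 → s = 38.6296
radial distance = base radius + s = 13 + 38.6296 = 51.6296

51.6296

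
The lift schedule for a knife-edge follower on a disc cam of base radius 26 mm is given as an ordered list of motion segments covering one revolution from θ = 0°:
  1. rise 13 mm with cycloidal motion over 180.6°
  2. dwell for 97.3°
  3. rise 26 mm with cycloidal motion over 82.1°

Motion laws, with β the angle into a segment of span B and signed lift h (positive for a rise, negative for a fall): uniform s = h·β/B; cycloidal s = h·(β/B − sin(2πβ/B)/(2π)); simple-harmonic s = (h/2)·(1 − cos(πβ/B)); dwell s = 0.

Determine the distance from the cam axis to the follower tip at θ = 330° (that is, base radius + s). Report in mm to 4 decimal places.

seg 1 [0°–180.6°] cycloidal, h=13: full span → s += 13 → s = 13.0000
seg 2 [180.6°–277.9°] dwell: s stays 13.0000
seg 3 [277.9°–360°] cycloidal, h=26: θ=330° here. β=52.1, B=82.1. 26·(0.6346 − sin(2π·0.6346)/(2π)) = 19.5963 → s = 32.5963
radial distance = base radius + s = 26 + 32.5963 = 58.5963

58.5963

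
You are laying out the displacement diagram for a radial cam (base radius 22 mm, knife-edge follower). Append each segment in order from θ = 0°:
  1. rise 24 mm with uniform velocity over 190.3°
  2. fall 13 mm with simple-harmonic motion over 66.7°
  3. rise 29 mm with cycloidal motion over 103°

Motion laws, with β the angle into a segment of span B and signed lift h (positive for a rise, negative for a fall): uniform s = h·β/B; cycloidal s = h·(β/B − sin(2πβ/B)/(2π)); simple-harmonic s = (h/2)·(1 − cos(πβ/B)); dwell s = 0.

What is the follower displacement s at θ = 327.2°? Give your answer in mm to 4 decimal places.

seg 1 [0°–190.3°] uniform, h=24: full span → s += 24 → s = 24.0000
seg 2 [190.3°–257°] simple-harmonic, h=-13: full span → s += -13 → s = 11.0000
seg 3 [257°–360°] cycloidal, h=29: θ=327.2° here. β=70.2, B=103. 29·(0.6816 − sin(2π·0.6816)/(2π)) = 23.9603 → s = 34.9603

34.9603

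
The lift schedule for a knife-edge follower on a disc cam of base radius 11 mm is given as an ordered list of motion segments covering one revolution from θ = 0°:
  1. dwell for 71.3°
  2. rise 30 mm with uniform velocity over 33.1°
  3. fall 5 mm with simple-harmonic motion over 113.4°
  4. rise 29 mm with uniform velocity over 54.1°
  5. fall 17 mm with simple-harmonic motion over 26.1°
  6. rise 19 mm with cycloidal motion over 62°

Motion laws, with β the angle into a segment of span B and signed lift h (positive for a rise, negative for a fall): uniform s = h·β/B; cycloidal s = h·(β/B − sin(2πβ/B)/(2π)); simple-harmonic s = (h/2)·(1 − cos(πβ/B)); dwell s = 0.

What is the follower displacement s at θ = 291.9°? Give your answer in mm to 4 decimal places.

seg 1 [0°–71.3°] dwell: s stays 0.0000
seg 2 [71.3°–104.4°] uniform, h=30: full span → s += 30 → s = 30.0000
seg 3 [104.4°–217.8°] simple-harmonic, h=-5: full span → s += -5 → s = 25.0000
seg 4 [217.8°–271.9°] uniform, h=29: full span → s += 29 → s = 54.0000
seg 5 [271.9°–298°] simple-harmonic, h=-17: θ=291.9° here. β=20, B=26.1. -17/2·(1 − cos(π·0.7663)) = -14.8099 → s = 39.1901

39.1901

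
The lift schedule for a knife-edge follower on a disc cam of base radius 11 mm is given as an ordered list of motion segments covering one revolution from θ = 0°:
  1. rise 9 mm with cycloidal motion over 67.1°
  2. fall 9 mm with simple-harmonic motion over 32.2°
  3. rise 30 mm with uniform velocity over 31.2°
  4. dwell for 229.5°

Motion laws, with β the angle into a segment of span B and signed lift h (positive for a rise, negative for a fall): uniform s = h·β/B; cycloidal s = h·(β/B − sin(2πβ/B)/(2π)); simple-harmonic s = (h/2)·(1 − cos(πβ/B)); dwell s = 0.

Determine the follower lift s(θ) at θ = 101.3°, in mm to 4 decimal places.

seg 1 [0°–67.1°] cycloidal, h=9: full span → s += 9 → s = 9.0000
seg 2 [67.1°–99.3°] simple-harmonic, h=-9: full span → s += -9 → s = 0.0000
seg 3 [99.3°–130.5°] uniform, h=30: θ=101.3° here. β=2, B=31.2. 30·2/31.2 = 1.9231 → s = 1.9231

1.9231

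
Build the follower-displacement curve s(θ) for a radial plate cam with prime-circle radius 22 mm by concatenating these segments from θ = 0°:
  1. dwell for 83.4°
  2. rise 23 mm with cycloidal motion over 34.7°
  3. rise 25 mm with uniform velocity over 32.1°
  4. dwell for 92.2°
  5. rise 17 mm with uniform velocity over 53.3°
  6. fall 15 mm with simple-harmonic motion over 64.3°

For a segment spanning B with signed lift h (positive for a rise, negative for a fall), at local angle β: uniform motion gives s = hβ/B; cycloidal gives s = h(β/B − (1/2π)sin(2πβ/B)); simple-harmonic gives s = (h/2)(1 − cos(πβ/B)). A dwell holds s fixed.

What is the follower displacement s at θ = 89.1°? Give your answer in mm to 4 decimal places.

seg 1 [0°–83.4°] dwell: s stays 0.0000
seg 2 [83.4°–118.1°] cycloidal, h=23: θ=89.1° here. β=5.7, B=34.7. 23·(0.1643 − sin(2π·0.1643)/(2π)) = 0.6359 → s = 0.6359

0.6359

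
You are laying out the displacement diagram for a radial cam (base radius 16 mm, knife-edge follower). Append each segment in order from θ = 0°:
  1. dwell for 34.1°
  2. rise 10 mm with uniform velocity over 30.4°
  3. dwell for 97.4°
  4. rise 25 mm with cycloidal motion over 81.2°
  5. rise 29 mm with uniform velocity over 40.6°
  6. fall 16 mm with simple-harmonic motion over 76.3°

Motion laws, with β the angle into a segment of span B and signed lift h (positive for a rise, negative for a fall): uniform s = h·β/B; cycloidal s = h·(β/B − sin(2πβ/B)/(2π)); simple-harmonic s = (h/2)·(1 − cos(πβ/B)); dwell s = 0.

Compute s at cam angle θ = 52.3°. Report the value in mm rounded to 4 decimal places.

seg 1 [0°–34.1°] dwell: s stays 0.0000
seg 2 [34.1°–64.5°] uniform, h=10: θ=52.3° here. β=18.2, B=30.4. 10·18.2/30.4 = 5.9868 → s = 5.9868

5.9868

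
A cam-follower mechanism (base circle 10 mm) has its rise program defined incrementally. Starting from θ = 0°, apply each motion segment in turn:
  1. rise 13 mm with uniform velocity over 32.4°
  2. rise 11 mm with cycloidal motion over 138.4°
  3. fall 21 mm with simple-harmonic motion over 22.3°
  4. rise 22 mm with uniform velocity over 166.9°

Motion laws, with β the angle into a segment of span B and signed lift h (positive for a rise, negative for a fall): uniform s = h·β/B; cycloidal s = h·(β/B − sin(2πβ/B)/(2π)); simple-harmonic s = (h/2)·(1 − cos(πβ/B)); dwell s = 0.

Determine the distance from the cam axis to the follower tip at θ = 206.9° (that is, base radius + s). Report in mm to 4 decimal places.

seg 1 [0°–32.4°] uniform, h=13: full span → s += 13 → s = 13.0000
seg 2 [32.4°–170.8°] cycloidal, h=11: full span → s += 11 → s = 24.0000
seg 3 [170.8°–193.1°] simple-harmonic, h=-21: full span → s += -21 → s = 3.0000
seg 4 [193.1°–360°] uniform, h=22: θ=206.9° here. β=13.8, B=166.9. 22·13.8/166.9 = 1.8191 → s = 4.8191
radial distance = base radius + s = 10 + 4.8191 = 14.8191

14.8191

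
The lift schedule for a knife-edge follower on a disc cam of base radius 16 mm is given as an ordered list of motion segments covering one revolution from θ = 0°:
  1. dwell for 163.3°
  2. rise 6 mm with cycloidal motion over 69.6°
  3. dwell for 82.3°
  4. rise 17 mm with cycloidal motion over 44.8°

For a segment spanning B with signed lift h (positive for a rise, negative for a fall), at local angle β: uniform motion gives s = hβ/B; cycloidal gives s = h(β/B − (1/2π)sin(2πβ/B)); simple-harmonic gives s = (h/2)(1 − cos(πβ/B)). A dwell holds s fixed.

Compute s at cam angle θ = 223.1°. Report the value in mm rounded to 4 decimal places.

seg 1 [0°–163.3°] dwell: s stays 0.0000
seg 2 [163.3°–232.9°] cycloidal, h=6: θ=223.1° here. β=59.8, B=69.6. 6·(0.8592 − sin(2π·0.8592)/(2π)) = 5.8940 → s = 5.8940

5.8940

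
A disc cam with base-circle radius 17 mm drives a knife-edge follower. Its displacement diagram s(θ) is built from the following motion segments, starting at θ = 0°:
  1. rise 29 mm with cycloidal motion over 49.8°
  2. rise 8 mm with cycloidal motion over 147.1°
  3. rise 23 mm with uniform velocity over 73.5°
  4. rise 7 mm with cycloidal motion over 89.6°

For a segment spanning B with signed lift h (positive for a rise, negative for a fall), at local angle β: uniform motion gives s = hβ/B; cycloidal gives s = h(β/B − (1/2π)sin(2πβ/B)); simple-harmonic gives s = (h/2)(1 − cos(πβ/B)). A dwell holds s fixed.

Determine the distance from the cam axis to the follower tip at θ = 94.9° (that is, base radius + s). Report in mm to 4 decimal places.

seg 1 [0°–49.8°] cycloidal, h=29: full span → s += 29 → s = 29.0000
seg 2 [49.8°–196.9°] cycloidal, h=8: θ=94.9° here. β=45.1, B=147.1. 8·(0.3066 − sin(2π·0.3066)/(2π)) = 1.2592 → s = 30.2592
radial distance = base radius + s = 17 + 30.2592 = 47.2592

47.2592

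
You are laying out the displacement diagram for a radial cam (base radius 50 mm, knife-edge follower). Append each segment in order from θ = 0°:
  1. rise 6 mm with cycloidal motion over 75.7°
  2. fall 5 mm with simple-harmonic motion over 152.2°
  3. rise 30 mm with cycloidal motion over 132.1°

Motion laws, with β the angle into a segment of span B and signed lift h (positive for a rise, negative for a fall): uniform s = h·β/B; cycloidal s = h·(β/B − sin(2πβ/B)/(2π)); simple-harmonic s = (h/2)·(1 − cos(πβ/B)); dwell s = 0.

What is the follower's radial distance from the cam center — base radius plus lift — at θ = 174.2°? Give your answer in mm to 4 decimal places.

seg 1 [0°–75.7°] cycloidal, h=6: full span → s += 6 → s = 6.0000
seg 2 [75.7°–227.9°] simple-harmonic, h=-5: θ=174.2° here. β=98.5, B=152.2. -5/2·(1 − cos(π·0.6472)) = -3.6152 → s = 2.3848
radial distance = base radius + s = 50 + 2.3848 = 52.3848

52.3848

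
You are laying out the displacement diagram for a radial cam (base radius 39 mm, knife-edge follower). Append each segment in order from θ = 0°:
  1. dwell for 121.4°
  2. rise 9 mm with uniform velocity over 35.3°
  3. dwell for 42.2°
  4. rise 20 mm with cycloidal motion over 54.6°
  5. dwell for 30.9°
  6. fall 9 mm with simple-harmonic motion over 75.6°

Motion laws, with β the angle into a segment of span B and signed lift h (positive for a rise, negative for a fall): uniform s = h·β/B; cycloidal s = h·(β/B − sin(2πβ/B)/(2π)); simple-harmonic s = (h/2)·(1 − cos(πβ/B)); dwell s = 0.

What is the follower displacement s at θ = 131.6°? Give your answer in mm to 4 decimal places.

seg 1 [0°–121.4°] dwell: s stays 0.0000
seg 2 [121.4°–156.7°] uniform, h=9: θ=131.6° here. β=10.2, B=35.3. 9·10.2/35.3 = 2.6006 → s = 2.6006

2.6006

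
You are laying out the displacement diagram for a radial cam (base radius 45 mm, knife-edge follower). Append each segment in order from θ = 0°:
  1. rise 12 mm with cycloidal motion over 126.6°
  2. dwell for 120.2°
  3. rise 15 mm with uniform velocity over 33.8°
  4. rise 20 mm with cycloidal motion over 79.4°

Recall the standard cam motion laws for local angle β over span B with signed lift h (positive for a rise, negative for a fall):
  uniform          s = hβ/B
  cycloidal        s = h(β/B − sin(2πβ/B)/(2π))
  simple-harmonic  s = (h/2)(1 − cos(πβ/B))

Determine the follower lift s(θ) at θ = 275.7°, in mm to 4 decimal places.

seg 1 [0°–126.6°] cycloidal, h=12: full span → s += 12 → s = 12.0000
seg 2 [126.6°–246.8°] dwell: s stays 12.0000
seg 3 [246.8°–280.6°] uniform, h=15: θ=275.7° here. β=28.9, B=33.8. 15·28.9/33.8 = 12.8254 → s = 24.8254

24.8254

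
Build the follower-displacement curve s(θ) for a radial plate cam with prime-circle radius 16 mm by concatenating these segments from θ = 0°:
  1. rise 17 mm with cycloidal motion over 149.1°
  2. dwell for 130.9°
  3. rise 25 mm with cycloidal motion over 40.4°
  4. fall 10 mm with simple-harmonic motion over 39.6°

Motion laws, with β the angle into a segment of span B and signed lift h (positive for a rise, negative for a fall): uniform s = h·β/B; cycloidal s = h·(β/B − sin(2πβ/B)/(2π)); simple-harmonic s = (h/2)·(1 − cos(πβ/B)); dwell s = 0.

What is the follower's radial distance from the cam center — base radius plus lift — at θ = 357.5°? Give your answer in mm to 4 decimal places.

seg 1 [0°–149.1°] cycloidal, h=17: full span → s += 17 → s = 17.0000
seg 2 [149.1°–280°] dwell: s stays 17.0000
seg 3 [280°–320.4°] cycloidal, h=25: full span → s += 25 → s = 42.0000
seg 4 [320.4°–360°] simple-harmonic, h=-10: θ=357.5° here. β=37.1, B=39.6. -10/2·(1 − cos(π·0.9369)) = -9.9020 → s = 32.0980
radial distance = base radius + s = 16 + 32.0980 = 48.0980

48.0980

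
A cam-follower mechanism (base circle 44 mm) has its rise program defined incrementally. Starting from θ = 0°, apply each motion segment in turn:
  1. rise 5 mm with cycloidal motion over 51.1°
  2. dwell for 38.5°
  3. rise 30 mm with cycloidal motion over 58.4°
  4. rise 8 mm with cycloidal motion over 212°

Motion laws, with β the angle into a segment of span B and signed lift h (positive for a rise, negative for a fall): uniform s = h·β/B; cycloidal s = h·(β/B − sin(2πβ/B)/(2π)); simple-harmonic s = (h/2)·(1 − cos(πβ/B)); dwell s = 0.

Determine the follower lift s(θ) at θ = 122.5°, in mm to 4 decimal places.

seg 1 [0°–51.1°] cycloidal, h=5: full span → s += 5 → s = 5.0000
seg 2 [51.1°–89.6°] dwell: s stays 5.0000
seg 3 [89.6°–148°] cycloidal, h=30: θ=122.5° here. β=32.9, B=58.4. 30·(0.5634 − sin(2π·0.5634)/(2π)) = 18.7516 → s = 23.7516

23.7516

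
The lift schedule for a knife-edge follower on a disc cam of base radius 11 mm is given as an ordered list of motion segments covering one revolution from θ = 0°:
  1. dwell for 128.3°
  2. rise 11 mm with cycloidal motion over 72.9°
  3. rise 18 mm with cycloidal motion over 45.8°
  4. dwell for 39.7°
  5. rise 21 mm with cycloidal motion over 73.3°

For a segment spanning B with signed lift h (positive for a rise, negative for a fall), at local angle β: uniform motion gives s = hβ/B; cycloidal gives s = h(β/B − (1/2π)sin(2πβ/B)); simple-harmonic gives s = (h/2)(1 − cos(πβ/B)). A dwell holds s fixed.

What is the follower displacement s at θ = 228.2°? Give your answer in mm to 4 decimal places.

seg 1 [0°–128.3°] dwell: s stays 0.0000
seg 2 [128.3°–201.2°] cycloidal, h=11: full span → s += 11 → s = 11.0000
seg 3 [201.2°–247°] cycloidal, h=18: θ=228.2° here. β=27, B=45.8. 18·(0.5895 − sin(2π·0.5895)/(2π)) = 12.1391 → s = 23.1391

23.1391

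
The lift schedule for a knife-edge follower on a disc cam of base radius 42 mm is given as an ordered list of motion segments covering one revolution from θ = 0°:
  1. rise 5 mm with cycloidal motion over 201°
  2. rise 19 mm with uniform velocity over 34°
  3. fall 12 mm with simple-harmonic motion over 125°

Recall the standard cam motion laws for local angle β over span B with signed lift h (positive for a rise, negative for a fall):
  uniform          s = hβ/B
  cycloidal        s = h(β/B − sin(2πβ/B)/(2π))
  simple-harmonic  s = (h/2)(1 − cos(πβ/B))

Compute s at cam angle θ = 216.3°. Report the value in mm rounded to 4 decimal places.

seg 1 [0°–201°] cycloidal, h=5: full span → s += 5 → s = 5.0000
seg 2 [201°–235°] uniform, h=19: θ=216.3° here. β=15.3, B=34. 19·15.3/34 = 8.5500 → s = 13.5500

13.5500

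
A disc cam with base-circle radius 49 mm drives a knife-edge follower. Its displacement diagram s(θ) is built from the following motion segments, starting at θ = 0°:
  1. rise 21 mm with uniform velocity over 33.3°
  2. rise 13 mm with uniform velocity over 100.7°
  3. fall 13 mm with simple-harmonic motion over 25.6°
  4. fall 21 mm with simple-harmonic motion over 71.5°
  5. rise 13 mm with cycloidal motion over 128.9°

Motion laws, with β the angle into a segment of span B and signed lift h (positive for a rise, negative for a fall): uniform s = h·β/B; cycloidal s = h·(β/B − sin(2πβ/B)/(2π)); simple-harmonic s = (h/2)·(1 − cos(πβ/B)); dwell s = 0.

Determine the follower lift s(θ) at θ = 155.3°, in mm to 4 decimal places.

seg 1 [0°–33.3°] uniform, h=21: full span → s += 21 → s = 21.0000
seg 2 [33.3°–134°] uniform, h=13: full span → s += 13 → s = 34.0000
seg 3 [134°–159.6°] simple-harmonic, h=-13: θ=155.3° here. β=21.3, B=25.6. -13/2·(1 − cos(π·0.8320)) = -12.1158 → s = 21.8842

21.8842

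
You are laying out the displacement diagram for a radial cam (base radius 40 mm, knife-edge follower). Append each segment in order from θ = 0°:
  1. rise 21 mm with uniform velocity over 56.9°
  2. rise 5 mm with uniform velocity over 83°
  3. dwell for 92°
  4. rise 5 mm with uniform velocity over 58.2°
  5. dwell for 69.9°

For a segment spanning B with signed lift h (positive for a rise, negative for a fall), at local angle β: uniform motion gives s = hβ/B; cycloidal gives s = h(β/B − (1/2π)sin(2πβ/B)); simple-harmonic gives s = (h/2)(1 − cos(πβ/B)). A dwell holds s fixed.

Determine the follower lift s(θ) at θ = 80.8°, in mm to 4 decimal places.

seg 1 [0°–56.9°] uniform, h=21: full span → s += 21 → s = 21.0000
seg 2 [56.9°–139.9°] uniform, h=5: θ=80.8° here. β=23.9, B=83. 5·23.9/83 = 1.4398 → s = 22.4398

22.4398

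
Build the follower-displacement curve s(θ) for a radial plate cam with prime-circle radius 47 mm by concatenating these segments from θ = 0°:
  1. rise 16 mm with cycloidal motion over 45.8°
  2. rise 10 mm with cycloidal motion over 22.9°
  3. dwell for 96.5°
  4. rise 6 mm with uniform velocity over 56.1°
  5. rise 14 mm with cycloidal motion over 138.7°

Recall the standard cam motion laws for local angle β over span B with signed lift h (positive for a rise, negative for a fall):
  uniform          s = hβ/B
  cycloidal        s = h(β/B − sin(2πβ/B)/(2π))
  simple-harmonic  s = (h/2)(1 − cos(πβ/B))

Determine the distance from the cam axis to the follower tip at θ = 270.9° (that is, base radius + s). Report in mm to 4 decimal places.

seg 1 [0°–45.8°] cycloidal, h=16: full span → s += 16 → s = 16.0000
seg 2 [45.8°–68.7°] cycloidal, h=10: full span → s += 10 → s = 26.0000
seg 3 [68.7°–165.2°] dwell: s stays 26.0000
seg 4 [165.2°–221.3°] uniform, h=6: full span → s += 6 → s = 32.0000
seg 5 [221.3°–360°] cycloidal, h=14: θ=270.9° here. β=49.6, B=138.7. 14·(0.3576 − sin(2π·0.3576)/(2π)) = 3.2685 → s = 35.2685
radial distance = base radius + s = 47 + 35.2685 = 82.2685

82.2685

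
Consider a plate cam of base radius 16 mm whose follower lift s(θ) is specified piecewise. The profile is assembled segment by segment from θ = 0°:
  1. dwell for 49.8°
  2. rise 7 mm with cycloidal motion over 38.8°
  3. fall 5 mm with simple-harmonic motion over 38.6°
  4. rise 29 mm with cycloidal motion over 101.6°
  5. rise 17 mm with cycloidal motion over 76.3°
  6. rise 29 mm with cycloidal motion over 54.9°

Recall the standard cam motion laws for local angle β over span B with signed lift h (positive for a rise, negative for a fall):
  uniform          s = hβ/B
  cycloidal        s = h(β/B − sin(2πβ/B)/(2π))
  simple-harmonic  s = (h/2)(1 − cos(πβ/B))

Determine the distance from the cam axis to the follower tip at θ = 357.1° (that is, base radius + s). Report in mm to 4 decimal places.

seg 1 [0°–49.8°] dwell: s stays 0.0000
seg 2 [49.8°–88.6°] cycloidal, h=7: full span → s += 7 → s = 7.0000
seg 3 [88.6°–127.2°] simple-harmonic, h=-5: full span → s += -5 → s = 2.0000
seg 4 [127.2°–228.8°] cycloidal, h=29: full span → s += 29 → s = 31.0000
seg 5 [228.8°–305.1°] cycloidal, h=17: full span → s += 17 → s = 48.0000
seg 6 [305.1°–360°] cycloidal, h=29: θ=357.1° here. β=52, B=54.9. 29·(0.9472 − sin(2π·0.9472)/(2π)) = 28.9720 → s = 76.9720
radial distance = base radius + s = 16 + 76.9720 = 92.9720

92.9720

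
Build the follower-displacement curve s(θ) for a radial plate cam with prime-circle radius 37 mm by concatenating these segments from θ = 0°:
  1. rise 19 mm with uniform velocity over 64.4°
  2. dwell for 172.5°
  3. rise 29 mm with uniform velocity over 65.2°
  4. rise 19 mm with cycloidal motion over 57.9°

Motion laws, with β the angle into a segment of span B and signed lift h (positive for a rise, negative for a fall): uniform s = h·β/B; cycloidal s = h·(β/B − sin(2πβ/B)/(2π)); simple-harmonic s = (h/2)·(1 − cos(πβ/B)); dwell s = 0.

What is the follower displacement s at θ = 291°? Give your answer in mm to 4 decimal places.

seg 1 [0°–64.4°] uniform, h=19: full span → s += 19 → s = 19.0000
seg 2 [64.4°–236.9°] dwell: s stays 19.0000
seg 3 [236.9°–302.1°] uniform, h=29: θ=291° here. β=54.1, B=65.2. 29·54.1/65.2 = 24.0629 → s = 43.0629

43.0629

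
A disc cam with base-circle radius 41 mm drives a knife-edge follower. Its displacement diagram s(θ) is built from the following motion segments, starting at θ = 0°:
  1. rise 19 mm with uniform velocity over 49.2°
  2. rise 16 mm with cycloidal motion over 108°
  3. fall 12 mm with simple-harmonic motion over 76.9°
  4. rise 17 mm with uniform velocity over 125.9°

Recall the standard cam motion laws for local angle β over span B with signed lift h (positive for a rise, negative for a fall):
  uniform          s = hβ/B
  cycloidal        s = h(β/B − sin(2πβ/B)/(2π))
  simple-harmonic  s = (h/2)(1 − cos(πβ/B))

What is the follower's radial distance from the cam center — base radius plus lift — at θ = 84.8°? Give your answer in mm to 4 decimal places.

seg 1 [0°–49.2°] uniform, h=19: full span → s += 19 → s = 19.0000
seg 2 [49.2°–157.2°] cycloidal, h=16: θ=84.8° here. β=35.6, B=108. 16·(0.3296 − sin(2π·0.3296)/(2π)) = 3.0397 → s = 22.0397
radial distance = base radius + s = 41 + 22.0397 = 63.0397

63.0397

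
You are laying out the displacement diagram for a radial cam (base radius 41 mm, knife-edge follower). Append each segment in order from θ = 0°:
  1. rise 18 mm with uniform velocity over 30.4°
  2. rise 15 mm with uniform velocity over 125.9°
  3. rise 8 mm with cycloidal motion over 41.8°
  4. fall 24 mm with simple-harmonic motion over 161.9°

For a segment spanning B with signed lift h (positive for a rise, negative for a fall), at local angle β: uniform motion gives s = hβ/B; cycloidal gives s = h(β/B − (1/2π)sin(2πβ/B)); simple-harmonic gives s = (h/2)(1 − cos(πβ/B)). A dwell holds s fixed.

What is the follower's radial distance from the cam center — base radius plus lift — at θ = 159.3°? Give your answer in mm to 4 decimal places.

seg 1 [0°–30.4°] uniform, h=18: full span → s += 18 → s = 18.0000
seg 2 [30.4°–156.3°] uniform, h=15: full span → s += 15 → s = 33.0000
seg 3 [156.3°–198.1°] cycloidal, h=8: θ=159.3° here. β=3, B=41.8. 8·(0.0718 − sin(2π·0.0718)/(2π)) = 0.0193 → s = 33.0193
radial distance = base radius + s = 41 + 33.0193 = 74.0193

74.0193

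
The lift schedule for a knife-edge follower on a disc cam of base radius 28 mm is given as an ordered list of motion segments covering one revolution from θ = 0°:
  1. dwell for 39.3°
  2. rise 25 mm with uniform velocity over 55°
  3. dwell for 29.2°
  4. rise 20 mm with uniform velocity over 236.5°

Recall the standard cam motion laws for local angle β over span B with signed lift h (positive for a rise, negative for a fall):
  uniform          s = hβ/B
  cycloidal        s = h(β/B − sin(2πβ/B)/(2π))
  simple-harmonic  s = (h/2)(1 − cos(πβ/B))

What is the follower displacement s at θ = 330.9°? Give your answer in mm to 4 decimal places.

seg 1 [0°–39.3°] dwell: s stays 0.0000
seg 2 [39.3°–94.3°] uniform, h=25: full span → s += 25 → s = 25.0000
seg 3 [94.3°–123.5°] dwell: s stays 25.0000
seg 4 [123.5°–360°] uniform, h=20: θ=330.9° here. β=207.4, B=236.5. 20·207.4/236.5 = 17.5391 → s = 42.5391

42.5391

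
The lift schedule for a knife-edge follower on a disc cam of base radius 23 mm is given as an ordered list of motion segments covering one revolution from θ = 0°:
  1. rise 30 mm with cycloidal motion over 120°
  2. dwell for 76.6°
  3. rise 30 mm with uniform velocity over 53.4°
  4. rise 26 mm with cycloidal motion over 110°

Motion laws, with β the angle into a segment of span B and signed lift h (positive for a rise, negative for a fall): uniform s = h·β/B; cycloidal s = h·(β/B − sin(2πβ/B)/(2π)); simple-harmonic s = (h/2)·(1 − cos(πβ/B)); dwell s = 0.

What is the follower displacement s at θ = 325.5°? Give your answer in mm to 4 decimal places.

seg 1 [0°–120°] cycloidal, h=30: full span → s += 30 → s = 30.0000
seg 2 [120°–196.6°] dwell: s stays 30.0000
seg 3 [196.6°–250°] uniform, h=30: full span → s += 30 → s = 60.0000
seg 4 [250°–360°] cycloidal, h=26: θ=325.5° here. β=75.5, B=110. 26·(0.6864 − sin(2π·0.6864)/(2π)) = 21.6571 → s = 81.6571

81.6571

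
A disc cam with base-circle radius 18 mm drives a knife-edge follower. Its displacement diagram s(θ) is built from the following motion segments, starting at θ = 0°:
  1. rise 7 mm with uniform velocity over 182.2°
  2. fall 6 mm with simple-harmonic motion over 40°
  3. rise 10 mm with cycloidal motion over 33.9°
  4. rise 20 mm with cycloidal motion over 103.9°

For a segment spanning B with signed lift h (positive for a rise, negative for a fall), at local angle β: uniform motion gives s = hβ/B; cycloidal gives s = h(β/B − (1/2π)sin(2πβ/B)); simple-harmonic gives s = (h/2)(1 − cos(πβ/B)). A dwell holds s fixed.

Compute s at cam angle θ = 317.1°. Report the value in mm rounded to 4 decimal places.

seg 1 [0°–182.2°] uniform, h=7: full span → s += 7 → s = 7.0000
seg 2 [182.2°–222.2°] simple-harmonic, h=-6: full span → s += -6 → s = 1.0000
seg 3 [222.2°–256.1°] cycloidal, h=10: full span → s += 10 → s = 11.0000
seg 4 [256.1°–360°] cycloidal, h=20: θ=317.1° here. β=61, B=103.9. 20·(0.5871 − sin(2π·0.5871)/(2π)) = 13.3984 → s = 24.3984

24.3984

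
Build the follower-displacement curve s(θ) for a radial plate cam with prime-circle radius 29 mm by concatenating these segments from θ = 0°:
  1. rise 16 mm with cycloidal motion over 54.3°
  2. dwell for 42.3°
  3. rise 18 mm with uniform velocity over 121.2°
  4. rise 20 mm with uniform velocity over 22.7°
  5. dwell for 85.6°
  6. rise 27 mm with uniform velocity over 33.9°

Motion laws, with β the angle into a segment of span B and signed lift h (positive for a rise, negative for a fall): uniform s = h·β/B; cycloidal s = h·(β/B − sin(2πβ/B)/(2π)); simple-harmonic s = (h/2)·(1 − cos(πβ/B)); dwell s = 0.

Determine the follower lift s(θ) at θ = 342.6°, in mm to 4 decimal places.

seg 1 [0°–54.3°] cycloidal, h=16: full span → s += 16 → s = 16.0000
seg 2 [54.3°–96.6°] dwell: s stays 16.0000
seg 3 [96.6°–217.8°] uniform, h=18: full span → s += 18 → s = 34.0000
seg 4 [217.8°–240.5°] uniform, h=20: full span → s += 20 → s = 54.0000
seg 5 [240.5°–326.1°] dwell: s stays 54.0000
seg 6 [326.1°–360°] uniform, h=27: θ=342.6° here. β=16.5, B=33.9. 27·16.5/33.9 = 13.1416 → s = 67.1416

67.1416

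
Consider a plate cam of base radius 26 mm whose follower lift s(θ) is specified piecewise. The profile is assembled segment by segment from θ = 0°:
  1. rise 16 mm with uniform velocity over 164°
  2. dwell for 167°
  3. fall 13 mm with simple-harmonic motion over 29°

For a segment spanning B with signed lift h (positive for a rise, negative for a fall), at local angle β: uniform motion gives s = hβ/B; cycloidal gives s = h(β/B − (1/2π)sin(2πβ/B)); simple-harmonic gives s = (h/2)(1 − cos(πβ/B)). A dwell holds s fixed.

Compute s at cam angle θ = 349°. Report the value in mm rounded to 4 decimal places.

seg 1 [0°–164°] uniform, h=16: full span → s += 16 → s = 16.0000
seg 2 [164°–331°] dwell: s stays 16.0000
seg 3 [331°–360°] simple-harmonic, h=-13: θ=349° here. β=18, B=29. -13/2·(1 − cos(π·0.6207)) = -8.9059 → s = 7.0941

7.0941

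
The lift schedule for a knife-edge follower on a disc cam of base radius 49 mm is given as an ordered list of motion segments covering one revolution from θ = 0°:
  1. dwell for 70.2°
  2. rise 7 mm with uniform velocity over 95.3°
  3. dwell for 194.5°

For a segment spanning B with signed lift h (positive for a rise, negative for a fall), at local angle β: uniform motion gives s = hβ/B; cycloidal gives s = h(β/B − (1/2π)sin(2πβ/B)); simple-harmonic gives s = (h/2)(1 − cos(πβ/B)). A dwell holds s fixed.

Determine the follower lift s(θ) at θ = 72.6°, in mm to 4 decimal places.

seg 1 [0°–70.2°] dwell: s stays 0.0000
seg 2 [70.2°–165.5°] uniform, h=7: θ=72.6° here. β=2.4, B=95.3. 7·2.4/95.3 = 0.1763 → s = 0.1763

0.1763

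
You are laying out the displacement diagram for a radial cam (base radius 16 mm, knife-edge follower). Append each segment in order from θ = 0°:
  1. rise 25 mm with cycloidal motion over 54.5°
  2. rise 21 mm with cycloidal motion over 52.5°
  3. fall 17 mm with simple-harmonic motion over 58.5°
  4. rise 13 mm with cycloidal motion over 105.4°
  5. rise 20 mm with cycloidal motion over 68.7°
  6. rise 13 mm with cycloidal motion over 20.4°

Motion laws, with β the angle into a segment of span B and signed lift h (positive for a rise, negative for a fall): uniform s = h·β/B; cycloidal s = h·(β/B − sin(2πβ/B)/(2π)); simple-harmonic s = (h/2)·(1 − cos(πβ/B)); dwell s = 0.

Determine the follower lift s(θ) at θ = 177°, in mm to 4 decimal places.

seg 1 [0°–54.5°] cycloidal, h=25: full span → s += 25 → s = 25.0000
seg 2 [54.5°–107°] cycloidal, h=21: full span → s += 21 → s = 46.0000
seg 3 [107°–165.5°] simple-harmonic, h=-17: full span → s += -17 → s = 29.0000
seg 4 [165.5°–270.9°] cycloidal, h=13: θ=177° here. β=11.5, B=105.4. 13·(0.1091 − sin(2π·0.1091)/(2π)) = 0.1085 → s = 29.1085

29.1085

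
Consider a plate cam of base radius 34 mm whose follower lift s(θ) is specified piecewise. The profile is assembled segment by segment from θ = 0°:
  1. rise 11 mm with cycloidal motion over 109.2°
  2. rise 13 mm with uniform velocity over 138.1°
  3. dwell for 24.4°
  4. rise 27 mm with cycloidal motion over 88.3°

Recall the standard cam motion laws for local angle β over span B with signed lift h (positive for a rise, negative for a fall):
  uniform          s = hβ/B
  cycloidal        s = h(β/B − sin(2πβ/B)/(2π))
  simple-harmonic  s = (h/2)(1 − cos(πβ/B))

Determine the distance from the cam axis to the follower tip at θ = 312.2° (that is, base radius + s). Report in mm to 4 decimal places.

seg 1 [0°–109.2°] cycloidal, h=11: full span → s += 11 → s = 11.0000
seg 2 [109.2°–247.3°] uniform, h=13: full span → s += 13 → s = 24.0000
seg 3 [247.3°–271.7°] dwell: s stays 24.0000
seg 4 [271.7°–360°] cycloidal, h=27: θ=312.2° here. β=40.5, B=88.3. 27·(0.4587 − sin(2π·0.4587)/(2π)) = 11.2803 → s = 35.2803
radial distance = base radius + s = 34 + 35.2803 = 69.2803

69.2803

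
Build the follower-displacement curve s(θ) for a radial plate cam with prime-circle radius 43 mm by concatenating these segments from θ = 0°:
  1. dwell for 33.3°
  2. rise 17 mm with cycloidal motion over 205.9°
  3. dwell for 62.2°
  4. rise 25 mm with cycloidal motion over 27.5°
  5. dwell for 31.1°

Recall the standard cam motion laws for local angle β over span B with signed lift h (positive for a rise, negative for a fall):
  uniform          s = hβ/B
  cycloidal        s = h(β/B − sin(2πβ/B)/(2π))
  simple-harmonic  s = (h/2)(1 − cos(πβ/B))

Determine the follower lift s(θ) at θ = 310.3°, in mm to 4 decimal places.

seg 1 [0°–33.3°] dwell: s stays 0.0000
seg 2 [33.3°–239.2°] cycloidal, h=17: full span → s += 17 → s = 17.0000
seg 3 [239.2°–301.4°] dwell: s stays 17.0000
seg 4 [301.4°–328.9°] cycloidal, h=25: θ=310.3° here. β=8.9, B=27.5. 25·(0.3236 − sin(2π·0.3236)/(2π)) = 4.5304 → s = 21.5304

21.5304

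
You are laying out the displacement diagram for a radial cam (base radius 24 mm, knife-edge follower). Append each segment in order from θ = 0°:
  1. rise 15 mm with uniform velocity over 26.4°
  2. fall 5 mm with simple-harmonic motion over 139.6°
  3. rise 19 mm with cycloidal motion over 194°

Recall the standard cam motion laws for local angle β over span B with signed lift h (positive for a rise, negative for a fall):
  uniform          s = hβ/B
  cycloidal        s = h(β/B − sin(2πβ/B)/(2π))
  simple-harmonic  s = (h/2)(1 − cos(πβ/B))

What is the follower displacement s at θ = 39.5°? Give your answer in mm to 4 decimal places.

seg 1 [0°–26.4°] uniform, h=15: full span → s += 15 → s = 15.0000
seg 2 [26.4°–166°] simple-harmonic, h=-5: θ=39.5° here. β=13.1, B=139.6. -5/2·(1 − cos(π·0.0938)) = -0.1079 → s = 14.8921

14.8921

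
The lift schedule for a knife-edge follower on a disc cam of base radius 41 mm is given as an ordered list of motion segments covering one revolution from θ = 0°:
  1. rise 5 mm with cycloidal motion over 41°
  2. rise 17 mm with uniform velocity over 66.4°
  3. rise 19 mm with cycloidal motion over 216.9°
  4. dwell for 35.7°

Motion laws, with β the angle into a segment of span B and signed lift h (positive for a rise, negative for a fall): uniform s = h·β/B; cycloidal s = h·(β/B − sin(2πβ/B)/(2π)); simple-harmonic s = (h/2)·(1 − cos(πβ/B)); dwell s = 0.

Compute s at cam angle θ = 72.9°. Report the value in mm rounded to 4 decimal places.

seg 1 [0°–41°] cycloidal, h=5: full span → s += 5 → s = 5.0000
seg 2 [41°–107.4°] uniform, h=17: θ=72.9° here. β=31.9, B=66.4. 17·31.9/66.4 = 8.1672 → s = 13.1672

13.1672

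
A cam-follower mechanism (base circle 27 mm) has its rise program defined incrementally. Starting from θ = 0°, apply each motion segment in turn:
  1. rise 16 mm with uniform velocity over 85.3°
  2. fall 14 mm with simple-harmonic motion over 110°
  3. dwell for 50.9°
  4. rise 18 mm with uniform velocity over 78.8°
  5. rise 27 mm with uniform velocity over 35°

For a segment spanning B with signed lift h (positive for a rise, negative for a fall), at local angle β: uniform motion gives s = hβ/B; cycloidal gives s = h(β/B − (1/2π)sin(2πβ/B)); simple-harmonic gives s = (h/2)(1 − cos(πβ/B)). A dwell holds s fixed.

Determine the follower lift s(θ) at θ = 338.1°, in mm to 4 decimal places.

seg 1 [0°–85.3°] uniform, h=16: full span → s += 16 → s = 16.0000
seg 2 [85.3°–195.3°] simple-harmonic, h=-14: full span → s += -14 → s = 2.0000
seg 3 [195.3°–246.2°] dwell: s stays 2.0000
seg 4 [246.2°–325°] uniform, h=18: full span → s += 18 → s = 20.0000
seg 5 [325°–360°] uniform, h=27: θ=338.1° here. β=13.1, B=35. 27·13.1/35 = 10.1057 → s = 30.1057

30.1057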